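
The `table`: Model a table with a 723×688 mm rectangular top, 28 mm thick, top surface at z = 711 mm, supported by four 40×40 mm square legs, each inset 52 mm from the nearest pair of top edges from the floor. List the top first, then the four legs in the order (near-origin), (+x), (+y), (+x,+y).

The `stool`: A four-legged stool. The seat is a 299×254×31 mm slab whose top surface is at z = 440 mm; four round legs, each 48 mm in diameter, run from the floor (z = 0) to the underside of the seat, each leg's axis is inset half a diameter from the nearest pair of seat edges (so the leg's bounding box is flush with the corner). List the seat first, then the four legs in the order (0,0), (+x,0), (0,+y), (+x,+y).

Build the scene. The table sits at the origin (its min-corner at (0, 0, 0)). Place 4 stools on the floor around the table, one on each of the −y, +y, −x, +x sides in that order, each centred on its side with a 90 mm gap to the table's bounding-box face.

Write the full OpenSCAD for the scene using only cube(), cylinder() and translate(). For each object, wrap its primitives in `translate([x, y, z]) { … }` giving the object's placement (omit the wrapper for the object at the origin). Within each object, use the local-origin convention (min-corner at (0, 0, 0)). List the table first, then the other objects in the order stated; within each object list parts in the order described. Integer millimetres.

translate([0, 0, 683]) cube([723, 688, 28]);
translate([52, 52, 0]) cube([40, 40, 683]);
translate([631, 52, 0]) cube([40, 40, 683]);
translate([52, 596, 0]) cube([40, 40, 683]);
translate([631, 596, 0]) cube([40, 40, 683]);
translate([212, -344, 0]) {
  translate([0, 0, 409]) cube([299, 254, 31]);
  translate([24, 24, 0]) cylinder(h = 409, r = 24);
  translate([275, 24, 0]) cylinder(h = 409, r = 24);
  translate([24, 230, 0]) cylinder(h = 409, r = 24);
  translate([275, 230, 0]) cylinder(h = 409, r = 24);
}
translate([212, 778, 0]) {
  translate([0, 0, 409]) cube([299, 254, 31]);
  translate([24, 24, 0]) cylinder(h = 409, r = 24);
  translate([275, 24, 0]) cylinder(h = 409, r = 24);
  translate([24, 230, 0]) cylinder(h = 409, r = 24);
  translate([275, 230, 0]) cylinder(h = 409, r = 24);
}
translate([-389, 217, 0]) {
  translate([0, 0, 409]) cube([299, 254, 31]);
  translate([24, 24, 0]) cylinder(h = 409, r = 24);
  translate([275, 24, 0]) cylinder(h = 409, r = 24);
  translate([24, 230, 0]) cylinder(h = 409, r = 24);
  translate([275, 230, 0]) cylinder(h = 409, r = 24);
}
translate([813, 217, 0]) {
  translate([0, 0, 409]) cube([299, 254, 31]);
  translate([24, 24, 0]) cylinder(h = 409, r = 24);
  translate([275, 24, 0]) cylinder(h = 409, r = 24);
  translate([24, 230, 0]) cylinder(h = 409, r = 24);
  translate([275, 230, 0]) cylinder(h = 409, r = 24);
}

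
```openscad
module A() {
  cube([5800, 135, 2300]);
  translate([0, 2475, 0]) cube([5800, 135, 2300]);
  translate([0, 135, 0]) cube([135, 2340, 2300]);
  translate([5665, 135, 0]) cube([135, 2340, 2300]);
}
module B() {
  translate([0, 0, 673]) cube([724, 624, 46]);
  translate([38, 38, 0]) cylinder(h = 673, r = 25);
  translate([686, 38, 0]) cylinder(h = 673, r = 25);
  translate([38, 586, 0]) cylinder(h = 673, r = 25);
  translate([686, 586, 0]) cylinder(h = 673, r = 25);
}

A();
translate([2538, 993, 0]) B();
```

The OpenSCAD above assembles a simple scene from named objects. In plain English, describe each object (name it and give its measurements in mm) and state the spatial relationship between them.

A is a box-shaped house frame (walls only): outside footprint 5800×2610 mm, wall height 2300 mm, wall thickness 135 mm. The two y-facing walls run the full x-width; the two x-facing walls fit between the inner faces of the y-facing walls.

B is a rectangular dining table. The top is 724×624×46 mm with its upper surface at z = 719 mm. It stands on four round legs of 50 mm diameter, each leg's bounding box inset 13 mm from the nearest pair of top edges, running from the floor to the underside of the top.

The table sits inside the house frame, centred.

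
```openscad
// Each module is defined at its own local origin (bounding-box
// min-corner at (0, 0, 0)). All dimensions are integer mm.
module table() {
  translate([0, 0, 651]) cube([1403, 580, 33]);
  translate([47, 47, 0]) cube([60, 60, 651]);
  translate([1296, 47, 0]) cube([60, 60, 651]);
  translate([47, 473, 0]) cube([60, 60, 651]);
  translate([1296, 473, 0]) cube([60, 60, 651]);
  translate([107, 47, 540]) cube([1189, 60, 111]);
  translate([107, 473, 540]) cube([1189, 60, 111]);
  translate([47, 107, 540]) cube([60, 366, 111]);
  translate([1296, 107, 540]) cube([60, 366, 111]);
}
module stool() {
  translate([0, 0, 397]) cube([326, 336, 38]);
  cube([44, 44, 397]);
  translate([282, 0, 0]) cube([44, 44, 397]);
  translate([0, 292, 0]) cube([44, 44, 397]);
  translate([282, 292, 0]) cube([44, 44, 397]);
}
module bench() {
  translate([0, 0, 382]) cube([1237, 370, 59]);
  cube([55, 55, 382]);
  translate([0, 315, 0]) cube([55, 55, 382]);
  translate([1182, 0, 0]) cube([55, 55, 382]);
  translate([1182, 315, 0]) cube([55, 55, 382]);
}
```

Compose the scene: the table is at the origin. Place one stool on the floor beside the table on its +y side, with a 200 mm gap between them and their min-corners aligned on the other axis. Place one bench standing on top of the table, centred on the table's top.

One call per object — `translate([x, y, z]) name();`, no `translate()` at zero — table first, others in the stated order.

table();
translate([0, 780, 0]) stool();
translate([83, 105, 684]) bench();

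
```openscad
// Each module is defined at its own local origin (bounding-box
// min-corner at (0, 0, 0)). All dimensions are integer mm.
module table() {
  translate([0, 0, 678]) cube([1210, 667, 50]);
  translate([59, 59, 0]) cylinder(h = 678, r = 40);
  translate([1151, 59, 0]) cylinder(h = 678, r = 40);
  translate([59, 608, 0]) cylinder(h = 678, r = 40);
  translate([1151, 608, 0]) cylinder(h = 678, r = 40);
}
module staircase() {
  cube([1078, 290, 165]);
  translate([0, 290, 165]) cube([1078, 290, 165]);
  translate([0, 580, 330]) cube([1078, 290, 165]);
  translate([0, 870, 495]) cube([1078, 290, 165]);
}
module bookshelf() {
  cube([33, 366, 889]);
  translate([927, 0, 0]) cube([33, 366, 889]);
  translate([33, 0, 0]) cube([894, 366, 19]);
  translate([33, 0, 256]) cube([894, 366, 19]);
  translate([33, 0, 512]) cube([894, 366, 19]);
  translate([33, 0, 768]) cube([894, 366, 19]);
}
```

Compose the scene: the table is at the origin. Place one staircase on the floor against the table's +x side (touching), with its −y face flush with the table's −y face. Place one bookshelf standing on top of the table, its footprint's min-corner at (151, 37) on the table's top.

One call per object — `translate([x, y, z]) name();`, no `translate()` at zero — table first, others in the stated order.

table();
translate([1210, 0, 0]) staircase();
translate([151, 37, 728]) bookshelf();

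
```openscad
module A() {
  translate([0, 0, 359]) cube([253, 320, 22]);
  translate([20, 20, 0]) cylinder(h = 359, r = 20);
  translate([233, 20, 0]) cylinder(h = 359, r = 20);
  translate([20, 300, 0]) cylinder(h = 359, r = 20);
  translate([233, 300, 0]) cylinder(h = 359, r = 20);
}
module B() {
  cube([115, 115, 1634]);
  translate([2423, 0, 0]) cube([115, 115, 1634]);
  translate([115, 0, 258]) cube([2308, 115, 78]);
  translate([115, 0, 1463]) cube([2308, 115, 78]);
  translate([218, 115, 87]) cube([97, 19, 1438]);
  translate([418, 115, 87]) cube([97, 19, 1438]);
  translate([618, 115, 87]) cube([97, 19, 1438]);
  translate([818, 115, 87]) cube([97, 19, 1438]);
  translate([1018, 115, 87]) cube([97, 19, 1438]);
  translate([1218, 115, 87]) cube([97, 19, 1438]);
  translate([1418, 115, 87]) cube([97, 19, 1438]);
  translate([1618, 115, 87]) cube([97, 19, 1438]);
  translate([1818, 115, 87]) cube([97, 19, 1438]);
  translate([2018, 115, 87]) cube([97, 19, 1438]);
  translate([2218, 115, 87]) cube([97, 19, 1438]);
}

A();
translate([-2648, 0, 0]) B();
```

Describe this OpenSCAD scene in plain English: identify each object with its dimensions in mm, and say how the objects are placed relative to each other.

A is a four-legged stool. The seat is a 253×320×22 mm slab whose top surface is at z = 381 mm; four round legs, each 40 mm in diameter, run from the floor (z = 0) to the underside of the seat, each leg's axis is inset half a diameter from the nearest pair of seat edges (so the leg's bounding box is flush with the corner).

B is a fence section. Two 115×115 mm posts, 1634 mm tall, stand on the floor with a clear span of 2308 mm between their inner faces. Two horizontal rails of 115×78 mm section span the gap between the posts with their undersides at z = 258 mm and z = 1463 mm, flush with the posts' −y face. 11 pickets, each 97 mm wide, 19 mm thick and 1438 mm tall, are fixed to the +y face of the rails with their bottoms at z = 87 mm, evenly spaced across the span with equal gaps (rounded down to the nearest mm) at the −x end and between each pair — any rounding remainder accumulates at the +x end.

The fence section is on the floor beside the stool on its −x side.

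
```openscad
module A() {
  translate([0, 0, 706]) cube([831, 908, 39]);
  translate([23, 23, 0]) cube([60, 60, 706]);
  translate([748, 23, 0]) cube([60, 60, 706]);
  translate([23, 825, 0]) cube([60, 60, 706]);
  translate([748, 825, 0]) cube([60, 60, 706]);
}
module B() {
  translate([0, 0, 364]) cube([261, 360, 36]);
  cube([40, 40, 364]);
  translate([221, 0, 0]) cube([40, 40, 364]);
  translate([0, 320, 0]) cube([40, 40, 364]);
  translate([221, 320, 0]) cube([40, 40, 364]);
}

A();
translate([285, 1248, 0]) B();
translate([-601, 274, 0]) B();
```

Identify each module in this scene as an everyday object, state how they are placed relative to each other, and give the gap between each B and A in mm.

Each stool's nearest face is 340 mm from the table's bounding box.

A is a table. B is a stool. Two stools sit around the table at the +y, −x sides. The gap between each stool and the table is 340 mm.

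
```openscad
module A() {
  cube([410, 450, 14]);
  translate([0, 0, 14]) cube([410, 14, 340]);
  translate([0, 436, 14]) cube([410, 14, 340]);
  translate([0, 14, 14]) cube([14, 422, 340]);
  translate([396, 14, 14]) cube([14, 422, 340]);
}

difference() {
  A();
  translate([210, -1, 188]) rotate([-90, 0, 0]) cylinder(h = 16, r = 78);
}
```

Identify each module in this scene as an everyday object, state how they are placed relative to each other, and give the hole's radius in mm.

A is an open box. The open box has a circular hole through its front wall. The hole's radius is 78 mm.

The subtracted cylinder has r = 78 mm.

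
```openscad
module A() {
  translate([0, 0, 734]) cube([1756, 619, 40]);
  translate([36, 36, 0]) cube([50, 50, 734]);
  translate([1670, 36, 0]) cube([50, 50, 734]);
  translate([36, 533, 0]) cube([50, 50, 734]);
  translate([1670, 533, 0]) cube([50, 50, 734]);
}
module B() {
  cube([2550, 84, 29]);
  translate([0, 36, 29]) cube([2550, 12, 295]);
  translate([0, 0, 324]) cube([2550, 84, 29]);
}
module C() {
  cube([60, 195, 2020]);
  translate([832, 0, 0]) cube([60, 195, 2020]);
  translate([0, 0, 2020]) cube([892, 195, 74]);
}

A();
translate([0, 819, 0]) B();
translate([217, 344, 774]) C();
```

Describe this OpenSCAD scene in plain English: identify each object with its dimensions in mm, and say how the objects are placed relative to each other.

A is a table: top 1756 mm (x) × 619 mm (y), 40 mm thick, upper face at z = 774 mm, on four 50×50 mm square legs, each inset 36 mm from the nearest pair of top edges, running from z = 0 to the bottom of the top.

B is an I-beam lying along x, 2550 mm long. Overall section height 353 mm. Two flanges 84 mm wide (y) and 29 mm thick, one on the floor and one at the top; a web 12 mm thick runs between them, centred on the flange width.

C is a door frame. The clear opening is 772 mm wide and 2020 mm high. Two 60 mm wide jambs, 195 mm deep, stand either side of the opening from the floor to the top of the opening. A 74 mm thick head sits across the top of both jambs, spanning the full outside width of the frame.

The I-beam is on the floor beside the table on its +y side. The door frame is on top of the table.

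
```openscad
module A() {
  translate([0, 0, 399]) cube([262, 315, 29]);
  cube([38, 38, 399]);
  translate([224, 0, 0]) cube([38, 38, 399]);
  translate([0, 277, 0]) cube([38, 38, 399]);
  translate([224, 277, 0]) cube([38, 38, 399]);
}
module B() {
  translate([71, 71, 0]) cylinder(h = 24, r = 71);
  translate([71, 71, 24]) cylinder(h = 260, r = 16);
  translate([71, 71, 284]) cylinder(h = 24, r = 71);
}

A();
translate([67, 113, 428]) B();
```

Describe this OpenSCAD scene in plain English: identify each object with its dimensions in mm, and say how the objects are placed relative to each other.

A is a simple wooden stool: a rectangular seat 262 mm (x) by 315 mm (y), 29 mm thick, top face at z = 428 mm, on four square legs, each 38×38 mm in cross-section. The legs rest on z = 0, each flush with a corner of the seat.

B is a spool: two coaxial disc flanges of radius 71 mm and thickness 24 mm, joined by a core cylinder of radius 16 mm and height 260 mm. The lower flange rests on z = 0 and the three cylinders share a vertical axis.

The spool is on top of the stool.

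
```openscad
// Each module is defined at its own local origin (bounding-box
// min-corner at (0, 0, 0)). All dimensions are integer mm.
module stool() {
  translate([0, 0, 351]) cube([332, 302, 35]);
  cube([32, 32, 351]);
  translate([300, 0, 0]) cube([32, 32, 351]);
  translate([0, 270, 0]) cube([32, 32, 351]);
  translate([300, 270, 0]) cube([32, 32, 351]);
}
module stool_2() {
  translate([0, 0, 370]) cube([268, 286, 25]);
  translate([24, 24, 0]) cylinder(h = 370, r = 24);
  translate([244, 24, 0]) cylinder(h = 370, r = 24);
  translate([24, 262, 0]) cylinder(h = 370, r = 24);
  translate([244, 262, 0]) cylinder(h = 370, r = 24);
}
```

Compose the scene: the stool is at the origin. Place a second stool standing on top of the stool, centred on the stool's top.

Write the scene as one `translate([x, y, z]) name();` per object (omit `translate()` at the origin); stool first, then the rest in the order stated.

stool();
translate([32, 8, 386]) stool_2();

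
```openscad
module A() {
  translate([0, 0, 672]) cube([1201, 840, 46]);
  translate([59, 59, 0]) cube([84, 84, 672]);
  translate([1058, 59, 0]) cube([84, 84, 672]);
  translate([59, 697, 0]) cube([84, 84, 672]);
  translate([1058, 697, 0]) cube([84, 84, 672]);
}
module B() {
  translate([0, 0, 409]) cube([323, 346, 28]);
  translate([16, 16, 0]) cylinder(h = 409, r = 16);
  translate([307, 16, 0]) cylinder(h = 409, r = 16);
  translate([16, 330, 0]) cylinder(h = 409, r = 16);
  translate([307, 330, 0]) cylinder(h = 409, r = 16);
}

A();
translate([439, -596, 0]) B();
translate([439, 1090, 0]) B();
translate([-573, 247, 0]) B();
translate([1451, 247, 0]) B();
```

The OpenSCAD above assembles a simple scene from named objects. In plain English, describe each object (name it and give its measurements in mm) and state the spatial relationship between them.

A is a table with a 1201×840 mm rectangular top, 46 mm thick, top surface at z = 718 mm, supported by four 84×84 mm square legs, each inset 59 mm from the nearest pair of top edges, running from the floor.

B is a four-legged stool. The seat is 323×346 mm, 28 mm thick, top at z = 437 mm. It stands on four round legs, each 32 mm in diameter, from z = 0 to the seat underside, each leg's axis is inset half a diameter from the nearest pair of seat edges (so the leg's bounding box is flush with the corner).

Four stools sit around the table at the −y, +y, −x, +x sides.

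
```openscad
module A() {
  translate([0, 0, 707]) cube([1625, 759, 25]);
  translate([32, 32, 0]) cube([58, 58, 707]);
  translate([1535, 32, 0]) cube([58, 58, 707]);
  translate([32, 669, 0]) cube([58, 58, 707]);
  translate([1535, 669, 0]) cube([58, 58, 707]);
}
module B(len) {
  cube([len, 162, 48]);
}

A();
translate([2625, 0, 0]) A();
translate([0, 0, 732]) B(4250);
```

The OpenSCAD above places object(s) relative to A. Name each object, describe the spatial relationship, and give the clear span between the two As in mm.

Second table starts at x = 2625; first ends at x = 1625; clear span = 2625 − 1625 = 1000 mm.

A is a table. B is a beam. A beam spans the tops of two tables. The clear span between the two tables is 1000 mm.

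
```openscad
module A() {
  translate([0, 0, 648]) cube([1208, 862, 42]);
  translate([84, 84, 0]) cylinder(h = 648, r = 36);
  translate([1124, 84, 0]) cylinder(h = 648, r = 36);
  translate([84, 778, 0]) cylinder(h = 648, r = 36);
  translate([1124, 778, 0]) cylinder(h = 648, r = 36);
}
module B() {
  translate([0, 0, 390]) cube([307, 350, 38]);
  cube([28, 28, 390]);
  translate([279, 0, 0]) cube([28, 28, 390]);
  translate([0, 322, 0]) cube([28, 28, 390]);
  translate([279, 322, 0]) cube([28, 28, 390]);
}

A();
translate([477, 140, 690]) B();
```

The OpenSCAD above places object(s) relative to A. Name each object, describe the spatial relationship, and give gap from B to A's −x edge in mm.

The stool's min-x is at 477; the table's min-x is 0; gap = 477 mm.

A is a table. B is a stool. The stool is on top of the table. The gap from the stool to the table's −x edge is 477 mm.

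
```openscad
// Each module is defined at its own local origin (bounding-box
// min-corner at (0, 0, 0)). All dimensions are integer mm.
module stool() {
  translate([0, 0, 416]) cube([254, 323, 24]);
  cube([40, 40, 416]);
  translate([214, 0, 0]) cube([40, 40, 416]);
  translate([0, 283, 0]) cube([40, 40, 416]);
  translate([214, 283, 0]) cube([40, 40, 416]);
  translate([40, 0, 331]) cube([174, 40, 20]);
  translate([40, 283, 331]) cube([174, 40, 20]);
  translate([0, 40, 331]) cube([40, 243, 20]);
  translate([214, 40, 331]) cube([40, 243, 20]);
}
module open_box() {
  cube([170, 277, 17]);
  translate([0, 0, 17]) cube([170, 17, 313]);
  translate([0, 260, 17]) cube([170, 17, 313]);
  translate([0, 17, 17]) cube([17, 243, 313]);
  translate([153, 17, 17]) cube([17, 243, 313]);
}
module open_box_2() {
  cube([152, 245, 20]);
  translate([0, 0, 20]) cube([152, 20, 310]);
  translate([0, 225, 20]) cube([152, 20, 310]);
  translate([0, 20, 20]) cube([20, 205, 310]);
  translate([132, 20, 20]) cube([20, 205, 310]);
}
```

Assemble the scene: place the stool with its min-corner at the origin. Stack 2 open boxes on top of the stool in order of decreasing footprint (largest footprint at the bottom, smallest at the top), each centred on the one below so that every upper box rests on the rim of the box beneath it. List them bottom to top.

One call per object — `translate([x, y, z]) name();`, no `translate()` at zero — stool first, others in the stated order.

stool();
translate([42, 23, 440]) open_box();
translate([51, 39, 770]) open_box_2();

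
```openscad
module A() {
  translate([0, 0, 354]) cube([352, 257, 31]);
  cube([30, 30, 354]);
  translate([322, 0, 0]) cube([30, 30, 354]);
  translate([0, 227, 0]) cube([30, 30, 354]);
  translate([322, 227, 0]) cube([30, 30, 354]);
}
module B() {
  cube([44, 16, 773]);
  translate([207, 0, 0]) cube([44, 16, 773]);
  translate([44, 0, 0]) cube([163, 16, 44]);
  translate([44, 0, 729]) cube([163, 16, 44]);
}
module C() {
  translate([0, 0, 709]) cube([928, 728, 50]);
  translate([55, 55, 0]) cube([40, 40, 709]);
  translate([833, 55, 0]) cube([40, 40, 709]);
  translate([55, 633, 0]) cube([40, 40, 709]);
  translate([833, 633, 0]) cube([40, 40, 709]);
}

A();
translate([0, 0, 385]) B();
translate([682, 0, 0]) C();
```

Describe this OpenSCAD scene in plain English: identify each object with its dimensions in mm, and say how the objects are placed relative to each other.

A is a four-legged stool. The seat is a 352×257×31 mm slab whose top surface is at z = 385 mm; four square legs, each 30×30 mm in cross-section, run from the floor (z = 0) to the underside of the seat, each flush with a corner of the seat.

B is a picture frame with a 163×685 mm rectangular opening (x by z) and a uniform 44 mm border on every side. Frame depth is 16 mm along y. It is built from two vertical stiles running the full outside height and two horizontal rails spanning the gap between the stiles.

C is a table with a 928×728 mm rectangular top, 50 mm thick, top surface at z = 759 mm, supported by four 40×40 mm square legs, each inset 55 mm from the nearest pair of top edges, running from the floor.

The picture frame is on top of the stool. The table is on the floor beside the stool on its +x side.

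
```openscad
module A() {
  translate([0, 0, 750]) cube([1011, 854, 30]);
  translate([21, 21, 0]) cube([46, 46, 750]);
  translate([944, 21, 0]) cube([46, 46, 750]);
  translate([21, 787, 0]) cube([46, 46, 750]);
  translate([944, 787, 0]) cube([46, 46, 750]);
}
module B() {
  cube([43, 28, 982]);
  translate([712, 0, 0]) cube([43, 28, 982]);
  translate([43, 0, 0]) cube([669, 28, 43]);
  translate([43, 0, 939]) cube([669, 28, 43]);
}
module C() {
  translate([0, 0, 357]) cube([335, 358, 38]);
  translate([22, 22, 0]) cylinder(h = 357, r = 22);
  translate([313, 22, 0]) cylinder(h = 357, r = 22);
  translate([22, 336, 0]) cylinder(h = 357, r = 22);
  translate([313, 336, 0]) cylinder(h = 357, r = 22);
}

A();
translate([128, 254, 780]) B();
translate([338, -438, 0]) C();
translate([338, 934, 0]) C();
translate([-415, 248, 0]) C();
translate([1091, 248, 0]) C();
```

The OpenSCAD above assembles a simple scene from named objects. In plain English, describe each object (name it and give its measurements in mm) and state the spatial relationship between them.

A is a table: top 1011 mm (x) × 854 mm (y), 30 mm thick, upper face at z = 780 mm, on four 46×46 mm square legs, each inset 21 mm from the nearest pair of top edges, running from z = 0 to the bottom of the top.

B is a rectangular picture frame lying in the x–z plane (depth along y). The opening is 669 mm wide (x) by 896 mm tall (z), surrounded by a border 43 mm wide on all four sides. The frame is 28 mm deep and is made of two full-height vertical stiles with two horizontal rails fitted between them.

C is a four-legged stool. The seat is a 335×358×38 mm slab whose top surface is at z = 395 mm; four round legs, each 44 mm in diameter, run from the floor (z = 0) to the underside of the seat, each leg's axis is inset half a diameter from the nearest pair of seat edges (so the leg's bounding box is flush with the corner).

The picture frame is on top of the table. Four stools sit around the table at the −y, +y, −x, +x sides.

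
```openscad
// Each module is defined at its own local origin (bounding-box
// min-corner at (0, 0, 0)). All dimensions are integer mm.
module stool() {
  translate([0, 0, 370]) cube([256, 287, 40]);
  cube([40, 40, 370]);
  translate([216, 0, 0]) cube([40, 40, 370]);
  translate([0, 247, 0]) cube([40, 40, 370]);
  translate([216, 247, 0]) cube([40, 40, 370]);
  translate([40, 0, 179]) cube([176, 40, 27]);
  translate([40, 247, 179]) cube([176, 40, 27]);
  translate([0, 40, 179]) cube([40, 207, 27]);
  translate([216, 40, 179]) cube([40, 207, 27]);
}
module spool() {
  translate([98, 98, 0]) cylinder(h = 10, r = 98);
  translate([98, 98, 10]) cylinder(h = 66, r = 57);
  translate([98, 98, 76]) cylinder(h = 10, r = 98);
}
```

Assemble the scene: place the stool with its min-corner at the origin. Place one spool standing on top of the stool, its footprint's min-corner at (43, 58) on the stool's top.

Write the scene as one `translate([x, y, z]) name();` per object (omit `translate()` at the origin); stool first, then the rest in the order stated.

stool();
translate([43, 58, 410]) spool();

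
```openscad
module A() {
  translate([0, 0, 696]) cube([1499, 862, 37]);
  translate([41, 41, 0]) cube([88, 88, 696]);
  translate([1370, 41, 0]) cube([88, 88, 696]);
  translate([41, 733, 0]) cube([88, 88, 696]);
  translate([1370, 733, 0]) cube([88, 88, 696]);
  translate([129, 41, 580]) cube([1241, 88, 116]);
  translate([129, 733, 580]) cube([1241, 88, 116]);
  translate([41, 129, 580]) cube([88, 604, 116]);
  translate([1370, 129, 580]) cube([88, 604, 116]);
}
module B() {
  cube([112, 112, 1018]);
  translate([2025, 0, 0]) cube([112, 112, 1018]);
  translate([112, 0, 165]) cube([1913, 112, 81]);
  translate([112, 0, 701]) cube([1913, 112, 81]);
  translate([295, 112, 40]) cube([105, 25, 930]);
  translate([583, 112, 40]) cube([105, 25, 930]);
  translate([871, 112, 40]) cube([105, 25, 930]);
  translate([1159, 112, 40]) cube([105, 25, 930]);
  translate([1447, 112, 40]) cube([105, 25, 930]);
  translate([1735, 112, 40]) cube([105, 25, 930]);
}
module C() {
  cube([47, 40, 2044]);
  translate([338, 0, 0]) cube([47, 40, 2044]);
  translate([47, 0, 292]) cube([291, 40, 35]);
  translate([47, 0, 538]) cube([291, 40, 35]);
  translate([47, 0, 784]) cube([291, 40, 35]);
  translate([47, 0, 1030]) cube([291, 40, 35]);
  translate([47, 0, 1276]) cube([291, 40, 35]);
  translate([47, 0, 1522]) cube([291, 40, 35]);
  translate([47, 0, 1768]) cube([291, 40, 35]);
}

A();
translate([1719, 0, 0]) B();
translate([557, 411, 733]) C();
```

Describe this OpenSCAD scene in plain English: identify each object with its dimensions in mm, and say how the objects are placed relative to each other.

A is a rectangular dining table. The top is 1499×862×37 mm with its upper surface at z = 733 mm. It stands on four 88×88 mm square legs, each inset 41 mm from the nearest pair of top edges, running from the floor to the underside of the top. Four apron rails, 88 mm thick and 116 mm tall, run between adjacent legs with their top edges flush with the underside of the top and their outer faces flush with the legs' outer faces.

B is a fence section. Two 112×112 mm posts, 1018 mm tall, stand on the floor with a clear span of 1913 mm between their inner faces. Two horizontal rails of 112×81 mm section span the gap between the posts with their undersides at z = 165 mm and z = 701 mm, flush with the posts' −y face. 6 pickets, each 105 mm wide, 25 mm thick and 930 mm tall, are fixed to the +y face of the rails with their bottoms at z = 40 mm, evenly spaced across the span with equal gaps (rounded down to the nearest mm) at the −x end and between each pair — any rounding remainder accumulates at the +x end.

C is a straight ladder. Two 47×40 mm vertical rails, 2044 mm tall, stand 385 mm apart (outside-to-outside) with their front faces coplanar on the −y side. 7 rungs, each 40 mm deep and 35 mm tall, span between the inner faces of the rails, front faces flush with the rails. The lowest rung's underside is at z = 292 mm and rungs are spaced 246 mm apart (underside to underside).

The fence section is on the floor beside the table on its +x side. The ladder is on top of the table, centred.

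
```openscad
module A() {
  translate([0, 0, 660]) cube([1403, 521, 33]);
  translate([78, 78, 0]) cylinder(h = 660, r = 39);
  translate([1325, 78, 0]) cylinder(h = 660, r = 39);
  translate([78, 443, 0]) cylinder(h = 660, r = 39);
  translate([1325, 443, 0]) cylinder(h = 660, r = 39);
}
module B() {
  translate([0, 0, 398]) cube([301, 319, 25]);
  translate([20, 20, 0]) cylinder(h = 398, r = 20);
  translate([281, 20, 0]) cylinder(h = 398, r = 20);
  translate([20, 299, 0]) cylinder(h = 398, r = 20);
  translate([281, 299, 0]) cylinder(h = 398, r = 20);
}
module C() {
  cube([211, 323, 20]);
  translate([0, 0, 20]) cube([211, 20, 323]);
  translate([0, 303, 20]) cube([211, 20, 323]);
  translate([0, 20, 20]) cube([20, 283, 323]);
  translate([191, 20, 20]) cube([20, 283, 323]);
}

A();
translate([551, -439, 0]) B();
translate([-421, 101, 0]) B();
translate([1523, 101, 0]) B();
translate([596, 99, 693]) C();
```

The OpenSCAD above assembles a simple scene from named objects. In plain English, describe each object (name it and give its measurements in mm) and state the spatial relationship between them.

A is a table: top 1403 mm (x) × 521 mm (y), 33 mm thick, upper face at z = 693 mm, on four round legs of 78 mm diameter, each leg's bounding box inset 39 mm from the nearest pair of top edges, running from z = 0 to the bottom of the top.

B is a four-legged stool. The seat is a 301×319×25 mm slab whose top surface is at z = 423 mm; four round legs, each 40 mm in diameter, run from the floor (z = 0) to the underside of the seat, each leg's axis is inset half a diameter from the nearest pair of seat edges (so the leg's bounding box is flush with the corner).

C is an open storage box with external size 211×323×343 mm and wall thickness 20 mm (the base is also 20 mm thick). The base covers the whole footprint; the four walls stand on the base, with the y-facing walls full-width and the x-facing walls fitting between their inner faces.

Three stools sit around the table at the −y, −x, +x sides. The open box is on top of the table, centred.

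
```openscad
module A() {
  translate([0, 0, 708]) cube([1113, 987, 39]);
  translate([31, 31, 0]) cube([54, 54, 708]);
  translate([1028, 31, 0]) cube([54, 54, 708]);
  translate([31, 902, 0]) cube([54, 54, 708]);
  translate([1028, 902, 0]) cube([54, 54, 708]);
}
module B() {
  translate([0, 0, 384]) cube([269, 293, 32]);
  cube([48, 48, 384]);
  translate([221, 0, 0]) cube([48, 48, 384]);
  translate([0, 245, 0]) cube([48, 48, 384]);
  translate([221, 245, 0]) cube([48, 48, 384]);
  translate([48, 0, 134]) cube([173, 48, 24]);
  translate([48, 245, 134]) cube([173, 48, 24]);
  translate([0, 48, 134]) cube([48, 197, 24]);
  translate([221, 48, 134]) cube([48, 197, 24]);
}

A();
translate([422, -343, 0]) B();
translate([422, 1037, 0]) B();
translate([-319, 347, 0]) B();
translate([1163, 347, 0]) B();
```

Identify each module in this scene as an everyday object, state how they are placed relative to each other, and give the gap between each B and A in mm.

A is a table. B is a stool. Four stools sit around the table at the −y, +y, −x, +x sides. The gap between each stool and the table is 50 mm.

Each stool's nearest face is 50 mm from the table's bounding box.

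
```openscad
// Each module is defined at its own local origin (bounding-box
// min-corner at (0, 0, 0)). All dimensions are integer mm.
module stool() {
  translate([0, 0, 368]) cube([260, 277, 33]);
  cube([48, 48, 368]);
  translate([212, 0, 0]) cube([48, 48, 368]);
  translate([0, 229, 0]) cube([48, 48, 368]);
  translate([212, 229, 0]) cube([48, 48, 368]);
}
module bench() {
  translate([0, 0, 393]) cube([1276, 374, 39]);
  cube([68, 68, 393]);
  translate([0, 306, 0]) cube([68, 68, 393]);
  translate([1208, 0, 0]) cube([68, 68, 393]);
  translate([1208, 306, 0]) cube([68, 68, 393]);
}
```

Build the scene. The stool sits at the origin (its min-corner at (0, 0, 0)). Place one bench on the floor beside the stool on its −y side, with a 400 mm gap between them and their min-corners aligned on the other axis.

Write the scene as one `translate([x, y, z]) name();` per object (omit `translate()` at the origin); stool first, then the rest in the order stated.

stool();
translate([0, -774, 0]) bench();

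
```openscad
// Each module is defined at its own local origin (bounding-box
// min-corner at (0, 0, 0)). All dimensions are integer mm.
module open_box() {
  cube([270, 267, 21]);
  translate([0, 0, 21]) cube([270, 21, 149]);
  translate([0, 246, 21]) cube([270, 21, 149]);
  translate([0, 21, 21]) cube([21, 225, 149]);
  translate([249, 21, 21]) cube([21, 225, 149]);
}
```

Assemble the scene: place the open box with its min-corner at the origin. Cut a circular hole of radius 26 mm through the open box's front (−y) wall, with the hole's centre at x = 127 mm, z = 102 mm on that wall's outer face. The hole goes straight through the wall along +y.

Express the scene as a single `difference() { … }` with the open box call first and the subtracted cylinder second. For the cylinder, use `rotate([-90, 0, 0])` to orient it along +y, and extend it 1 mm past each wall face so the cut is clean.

difference() {
  open_box();
  translate([127, -1, 102]) rotate([-90, 0, 0]) cylinder(h = 23, r = 26);
}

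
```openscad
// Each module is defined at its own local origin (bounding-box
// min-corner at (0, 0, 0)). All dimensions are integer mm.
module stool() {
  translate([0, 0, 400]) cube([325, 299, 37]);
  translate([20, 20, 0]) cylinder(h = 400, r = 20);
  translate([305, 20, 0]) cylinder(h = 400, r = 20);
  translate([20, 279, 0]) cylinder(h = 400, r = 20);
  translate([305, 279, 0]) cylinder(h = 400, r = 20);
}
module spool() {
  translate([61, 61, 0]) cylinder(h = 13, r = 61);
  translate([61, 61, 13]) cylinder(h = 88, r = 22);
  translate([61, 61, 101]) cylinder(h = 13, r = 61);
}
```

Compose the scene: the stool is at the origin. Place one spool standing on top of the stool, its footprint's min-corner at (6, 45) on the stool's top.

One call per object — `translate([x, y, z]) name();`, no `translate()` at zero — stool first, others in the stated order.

stool();
translate([6, 45, 437]) spool();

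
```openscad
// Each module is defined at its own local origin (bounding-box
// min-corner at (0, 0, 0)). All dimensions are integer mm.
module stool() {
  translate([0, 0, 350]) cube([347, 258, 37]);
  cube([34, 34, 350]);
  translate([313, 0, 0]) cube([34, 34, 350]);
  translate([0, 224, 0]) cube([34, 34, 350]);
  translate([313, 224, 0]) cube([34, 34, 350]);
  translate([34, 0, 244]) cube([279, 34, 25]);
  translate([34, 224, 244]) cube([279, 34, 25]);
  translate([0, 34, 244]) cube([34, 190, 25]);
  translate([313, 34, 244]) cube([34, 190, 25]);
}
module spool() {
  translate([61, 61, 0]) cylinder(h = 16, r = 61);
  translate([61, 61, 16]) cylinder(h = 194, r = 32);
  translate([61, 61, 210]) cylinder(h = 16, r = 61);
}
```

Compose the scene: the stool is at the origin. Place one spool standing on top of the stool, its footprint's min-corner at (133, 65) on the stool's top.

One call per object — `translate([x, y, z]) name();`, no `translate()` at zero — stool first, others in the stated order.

stool();
translate([133, 65, 387]) spool();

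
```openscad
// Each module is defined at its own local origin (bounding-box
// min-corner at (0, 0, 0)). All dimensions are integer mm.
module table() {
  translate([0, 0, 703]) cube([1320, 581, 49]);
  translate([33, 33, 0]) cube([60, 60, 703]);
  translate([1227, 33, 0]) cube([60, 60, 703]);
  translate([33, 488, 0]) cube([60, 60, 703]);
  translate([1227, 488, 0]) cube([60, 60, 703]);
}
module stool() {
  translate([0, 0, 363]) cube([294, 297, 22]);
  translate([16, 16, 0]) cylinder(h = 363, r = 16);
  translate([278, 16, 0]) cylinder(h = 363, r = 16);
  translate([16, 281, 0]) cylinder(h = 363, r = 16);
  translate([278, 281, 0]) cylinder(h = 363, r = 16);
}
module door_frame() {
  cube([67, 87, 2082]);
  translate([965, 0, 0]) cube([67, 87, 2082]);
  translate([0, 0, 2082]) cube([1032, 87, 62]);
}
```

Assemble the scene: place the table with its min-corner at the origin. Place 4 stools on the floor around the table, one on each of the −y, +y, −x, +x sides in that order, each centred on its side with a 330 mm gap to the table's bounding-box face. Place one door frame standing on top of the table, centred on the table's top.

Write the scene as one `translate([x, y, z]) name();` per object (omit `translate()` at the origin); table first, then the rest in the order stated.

table();
translate([513, -627, 0]) stool();
translate([513, 911, 0]) stool();
translate([-624, 142, 0]) stool();
translate([1650, 142, 0]) stool();
translate([144, 247, 752]) door_frame();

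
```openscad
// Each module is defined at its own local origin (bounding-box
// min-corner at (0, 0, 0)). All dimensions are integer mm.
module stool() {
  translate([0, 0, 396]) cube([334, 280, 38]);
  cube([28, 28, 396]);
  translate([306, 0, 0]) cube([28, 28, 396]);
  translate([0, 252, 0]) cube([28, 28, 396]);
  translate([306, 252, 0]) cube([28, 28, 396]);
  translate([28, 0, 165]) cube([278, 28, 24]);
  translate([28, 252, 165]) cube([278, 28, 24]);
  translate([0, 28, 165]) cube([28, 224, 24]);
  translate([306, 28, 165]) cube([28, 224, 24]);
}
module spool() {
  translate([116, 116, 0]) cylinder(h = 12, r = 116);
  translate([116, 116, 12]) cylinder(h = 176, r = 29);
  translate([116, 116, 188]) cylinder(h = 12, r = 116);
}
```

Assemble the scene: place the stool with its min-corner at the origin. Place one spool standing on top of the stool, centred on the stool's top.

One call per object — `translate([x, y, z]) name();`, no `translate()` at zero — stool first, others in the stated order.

stool();
translate([51, 24, 434]) spool();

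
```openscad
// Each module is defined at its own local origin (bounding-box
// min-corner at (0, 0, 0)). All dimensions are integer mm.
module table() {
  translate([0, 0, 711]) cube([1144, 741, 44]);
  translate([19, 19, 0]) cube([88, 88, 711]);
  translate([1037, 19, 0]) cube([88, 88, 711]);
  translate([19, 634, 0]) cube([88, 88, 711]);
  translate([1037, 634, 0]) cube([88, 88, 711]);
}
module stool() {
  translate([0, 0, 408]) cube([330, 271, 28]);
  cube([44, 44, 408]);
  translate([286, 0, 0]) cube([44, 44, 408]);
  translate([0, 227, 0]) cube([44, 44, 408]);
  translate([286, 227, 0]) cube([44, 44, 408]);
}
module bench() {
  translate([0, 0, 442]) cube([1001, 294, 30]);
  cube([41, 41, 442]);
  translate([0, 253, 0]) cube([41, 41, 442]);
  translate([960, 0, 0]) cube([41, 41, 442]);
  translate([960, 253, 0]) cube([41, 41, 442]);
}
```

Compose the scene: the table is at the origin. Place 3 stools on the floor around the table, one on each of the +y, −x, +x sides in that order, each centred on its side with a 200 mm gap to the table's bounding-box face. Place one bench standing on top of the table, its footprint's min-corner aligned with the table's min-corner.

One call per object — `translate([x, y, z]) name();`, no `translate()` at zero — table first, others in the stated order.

table();
translate([407, 941, 0]) stool();
translate([-530, 235, 0]) stool();
translate([1344, 235, 0]) stool();
translate([0, 0, 755]) bench();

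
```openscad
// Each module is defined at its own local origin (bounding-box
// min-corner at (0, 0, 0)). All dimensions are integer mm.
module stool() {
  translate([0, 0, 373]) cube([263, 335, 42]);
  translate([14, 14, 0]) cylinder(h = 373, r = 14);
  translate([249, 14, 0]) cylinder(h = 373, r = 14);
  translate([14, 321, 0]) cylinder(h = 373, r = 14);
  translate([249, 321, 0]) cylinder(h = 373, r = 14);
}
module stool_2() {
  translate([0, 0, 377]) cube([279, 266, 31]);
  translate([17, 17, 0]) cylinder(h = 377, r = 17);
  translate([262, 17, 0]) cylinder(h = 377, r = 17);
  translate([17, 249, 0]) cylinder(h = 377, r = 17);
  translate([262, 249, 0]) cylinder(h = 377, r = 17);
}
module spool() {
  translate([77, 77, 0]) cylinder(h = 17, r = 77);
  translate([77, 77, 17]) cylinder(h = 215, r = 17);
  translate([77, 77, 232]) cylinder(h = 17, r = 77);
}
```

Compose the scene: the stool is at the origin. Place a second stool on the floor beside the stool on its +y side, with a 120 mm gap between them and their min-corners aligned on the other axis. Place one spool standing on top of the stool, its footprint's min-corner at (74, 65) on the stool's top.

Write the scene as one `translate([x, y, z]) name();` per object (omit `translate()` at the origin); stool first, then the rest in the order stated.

stool();
translate([0, 455, 0]) stool_2();
translate([74, 65, 415]) spool();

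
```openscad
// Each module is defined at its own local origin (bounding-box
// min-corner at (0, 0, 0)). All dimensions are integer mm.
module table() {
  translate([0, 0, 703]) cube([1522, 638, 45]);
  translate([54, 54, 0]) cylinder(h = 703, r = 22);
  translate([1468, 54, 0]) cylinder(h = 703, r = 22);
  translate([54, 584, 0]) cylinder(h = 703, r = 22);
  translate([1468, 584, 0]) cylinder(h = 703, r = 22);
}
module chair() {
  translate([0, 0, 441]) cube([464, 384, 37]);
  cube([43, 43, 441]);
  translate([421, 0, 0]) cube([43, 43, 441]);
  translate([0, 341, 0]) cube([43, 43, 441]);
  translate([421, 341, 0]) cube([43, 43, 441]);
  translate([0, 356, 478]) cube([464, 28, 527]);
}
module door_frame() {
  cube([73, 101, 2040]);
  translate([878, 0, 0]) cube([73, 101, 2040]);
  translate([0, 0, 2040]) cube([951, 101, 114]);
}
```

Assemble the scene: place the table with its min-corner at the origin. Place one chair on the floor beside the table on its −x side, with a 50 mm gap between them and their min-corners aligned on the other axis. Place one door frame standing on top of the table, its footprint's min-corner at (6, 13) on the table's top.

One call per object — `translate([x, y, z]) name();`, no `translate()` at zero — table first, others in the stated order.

table();
translate([-514, 0, 0]) chair();
translate([6, 13, 748]) door_frame();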